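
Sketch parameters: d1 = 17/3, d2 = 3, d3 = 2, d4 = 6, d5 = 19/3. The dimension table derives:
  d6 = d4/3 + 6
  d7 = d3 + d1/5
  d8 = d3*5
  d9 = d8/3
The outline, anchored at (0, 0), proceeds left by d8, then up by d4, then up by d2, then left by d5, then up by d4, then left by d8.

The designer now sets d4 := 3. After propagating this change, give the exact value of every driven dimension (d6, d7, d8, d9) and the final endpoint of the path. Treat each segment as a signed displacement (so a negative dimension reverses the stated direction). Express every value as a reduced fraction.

Apply edit: d4 := 3
  d6 = d4/3 + 6 = 7
  d7 = d3 + d1/5 = 47/15
  d8 = d3*5 = 10
  d9 = d8/3 = 10/3
Walk from origin (0, 0):
  seg 1: left by d8 = 10 → (-10, 0)
  seg 2: up by d4 = 3 → (-10, 3)
  seg 3: up by d2 = 3 → (-10, 6)
  seg 4: left by d5 = 19/3 → (-49/3, 6)
  seg 5: up by d4 = 3 → (-49/3, 9)
  seg 6: left by d8 = 10 → (-79/3, 9)

d6 = 7
d7 = 47/15
d8 = 10
d9 = 10/3
endpoint = (-79/3, 9)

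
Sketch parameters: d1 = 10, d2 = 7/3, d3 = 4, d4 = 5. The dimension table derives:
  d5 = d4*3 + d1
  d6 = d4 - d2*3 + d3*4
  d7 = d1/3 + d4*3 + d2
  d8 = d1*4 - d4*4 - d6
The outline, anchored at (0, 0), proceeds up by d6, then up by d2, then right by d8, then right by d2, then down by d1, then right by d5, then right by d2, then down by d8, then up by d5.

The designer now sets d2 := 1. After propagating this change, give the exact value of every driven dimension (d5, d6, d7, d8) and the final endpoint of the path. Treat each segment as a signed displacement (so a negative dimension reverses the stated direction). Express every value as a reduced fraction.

d5 = 25
d6 = 18
d7 = 58/3
d8 = 2
endpoint = (29, 32)

Apply edit: d2 := 1
  d5 = d4*3 + d1 = 25
  d6 = d4 - d2*3 + d3*4 = 18
  d7 = d1/3 + d4*3 + d2 = 58/3
  d8 = d1*4 - d4*4 - d6 = 2
Walk from origin (0, 0):
  seg 1: up by d6 = 18 → (0, 18)
  seg 2: up by d2 = 1 → (0, 19)
  seg 3: right by d8 = 2 → (2, 19)
  seg 4: right by d2 = 1 → (3, 19)
  seg 5: down by d1 = 10 → (3, 9)
  seg 6: right by d5 = 25 → (28, 9)
  seg 7: right by d2 = 1 → (29, 9)
  seg 8: down by d8 = 2 → (29, 7)
  seg 9: up by d5 = 25 → (29, 32)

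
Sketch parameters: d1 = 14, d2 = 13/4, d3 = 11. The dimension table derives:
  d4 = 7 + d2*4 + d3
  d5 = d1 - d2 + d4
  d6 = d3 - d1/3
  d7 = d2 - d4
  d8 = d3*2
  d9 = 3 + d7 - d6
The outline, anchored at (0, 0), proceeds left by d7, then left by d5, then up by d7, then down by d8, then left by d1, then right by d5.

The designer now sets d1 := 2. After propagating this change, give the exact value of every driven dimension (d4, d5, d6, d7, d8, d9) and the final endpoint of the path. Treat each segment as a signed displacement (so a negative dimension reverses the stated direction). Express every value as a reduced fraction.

d4 = 31
d5 = 119/4
d6 = 31/3
d7 = -111/4
d8 = 22
d9 = -421/12
endpoint = (103/4, -199/4)

Apply edit: d1 := 2
  d4 = 7 + d2*4 + d3 = 31
  d5 = d1 - d2 + d4 = 119/4
  d6 = d3 - d1/3 = 31/3
  d7 = d2 - d4 = -111/4
  d8 = d3*2 = 22
  d9 = 3 + d7 - d6 = -421/12
Walk from origin (0, 0):
  seg 1: left by d7 = -111/4 → (111/4, 0)
  seg 2: left by d5 = 119/4 → (-2, 0)
  seg 3: up by d7 = -111/4 → (-2, -111/4)
  seg 4: down by d8 = 22 → (-2, -199/4)
  seg 5: left by d1 = 2 → (-4, -199/4)
  seg 6: right by d5 = 119/4 → (103/4, -199/4)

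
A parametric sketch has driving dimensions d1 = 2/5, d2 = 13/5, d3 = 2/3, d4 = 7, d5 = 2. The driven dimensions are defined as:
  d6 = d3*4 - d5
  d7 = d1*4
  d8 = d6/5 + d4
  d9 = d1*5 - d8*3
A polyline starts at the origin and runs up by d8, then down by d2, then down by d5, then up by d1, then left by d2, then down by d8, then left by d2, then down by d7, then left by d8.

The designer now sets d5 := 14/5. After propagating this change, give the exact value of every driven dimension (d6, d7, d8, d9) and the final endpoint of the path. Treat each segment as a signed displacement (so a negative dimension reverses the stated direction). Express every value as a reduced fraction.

d6 = -2/15
d7 = 8/5
d8 = 523/75
d9 = -473/25
endpoint = (-913/75, -33/5)

Apply edit: d5 := 14/5
  d6 = d3*4 - d5 = -2/15
  d7 = d1*4 = 8/5
  d8 = d6/5 + d4 = 523/75
  d9 = d1*5 - d8*3 = -473/25
Walk from origin (0, 0):
  seg 1: up by d8 = 523/75 → (0, 523/75)
  seg 2: down by d2 = 13/5 → (0, 328/75)
  seg 3: down by d5 = 14/5 → (0, 118/75)
  seg 4: up by d1 = 2/5 → (0, 148/75)
  seg 5: left by d2 = 13/5 → (-13/5, 148/75)
  seg 6: down by d8 = 523/75 → (-13/5, -5)
  seg 7: left by d2 = 13/5 → (-26/5, -5)
  seg 8: down by d7 = 8/5 → (-26/5, -33/5)
  seg 9: left by d8 = 523/75 → (-913/75, -33/5)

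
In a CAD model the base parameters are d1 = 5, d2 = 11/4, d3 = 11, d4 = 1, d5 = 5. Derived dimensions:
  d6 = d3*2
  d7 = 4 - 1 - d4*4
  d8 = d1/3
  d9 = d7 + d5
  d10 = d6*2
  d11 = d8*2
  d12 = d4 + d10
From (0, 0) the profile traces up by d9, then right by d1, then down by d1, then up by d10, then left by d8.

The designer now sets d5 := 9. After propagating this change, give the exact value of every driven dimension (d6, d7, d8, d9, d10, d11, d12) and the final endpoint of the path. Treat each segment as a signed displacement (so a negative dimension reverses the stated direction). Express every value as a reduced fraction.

Apply edit: d5 := 9
  d6 = d3*2 = 22
  d7 = 4 - 1 - d4*4 = -1
  d8 = d1/3 = 5/3
  d9 = d7 + d5 = 8
  d10 = d6*2 = 44
  d11 = d8*2 = 10/3
  d12 = d4 + d10 = 45
Walk from origin (0, 0):
  seg 1: up by d9 = 8 → (0, 8)
  seg 2: right by d1 = 5 → (5, 8)
  seg 3: down by d1 = 5 → (5, 3)
  seg 4: up by d10 = 44 → (5, 47)
  seg 5: left by d8 = 5/3 → (10/3, 47)

d6 = 22
d7 = -1
d8 = 5/3
d9 = 8
d10 = 44
d11 = 10/3
d12 = 45
endpoint = (10/3, 47)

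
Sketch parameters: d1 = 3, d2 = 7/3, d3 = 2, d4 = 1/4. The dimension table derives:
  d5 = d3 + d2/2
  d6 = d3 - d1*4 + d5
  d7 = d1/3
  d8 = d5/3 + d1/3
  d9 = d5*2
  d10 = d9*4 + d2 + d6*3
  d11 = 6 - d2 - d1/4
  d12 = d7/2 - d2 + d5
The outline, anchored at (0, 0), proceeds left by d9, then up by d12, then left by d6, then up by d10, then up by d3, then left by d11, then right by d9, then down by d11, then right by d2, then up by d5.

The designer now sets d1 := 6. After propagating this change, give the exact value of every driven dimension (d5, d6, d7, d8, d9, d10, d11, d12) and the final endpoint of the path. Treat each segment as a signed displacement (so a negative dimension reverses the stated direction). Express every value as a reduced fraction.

d5 = 19/6
d6 = -113/6
d7 = 2
d8 = 55/18
d9 = 19/3
d10 = -173/6
d11 = 13/6
d12 = 11/6
endpoint = (19, -24)

Apply edit: d1 := 6
  d5 = d3 + d2/2 = 19/6
  d6 = d3 - d1*4 + d5 = -113/6
  d7 = d1/3 = 2
  d8 = d5/3 + d1/3 = 55/18
  d9 = d5*2 = 19/3
  d10 = d9*4 + d2 + d6*3 = -173/6
  d11 = 6 - d2 - d1/4 = 13/6
  d12 = d7/2 - d2 + d5 = 11/6
Walk from origin (0, 0):
  seg 1: left by d9 = 19/3 → (-19/3, 0)
  seg 2: up by d12 = 11/6 → (-19/3, 11/6)
  seg 3: left by d6 = -113/6 → (25/2, 11/6)
  seg 4: up by d10 = -173/6 → (25/2, -27)
  seg 5: up by d3 = 2 → (25/2, -25)
  seg 6: left by d11 = 13/6 → (31/3, -25)
  seg 7: right by d9 = 19/3 → (50/3, -25)
  seg 8: down by d11 = 13/6 → (50/3, -163/6)
  seg 9: right by d2 = 7/3 → (19, -163/6)
  seg 10: up by d5 = 19/6 → (19, -24)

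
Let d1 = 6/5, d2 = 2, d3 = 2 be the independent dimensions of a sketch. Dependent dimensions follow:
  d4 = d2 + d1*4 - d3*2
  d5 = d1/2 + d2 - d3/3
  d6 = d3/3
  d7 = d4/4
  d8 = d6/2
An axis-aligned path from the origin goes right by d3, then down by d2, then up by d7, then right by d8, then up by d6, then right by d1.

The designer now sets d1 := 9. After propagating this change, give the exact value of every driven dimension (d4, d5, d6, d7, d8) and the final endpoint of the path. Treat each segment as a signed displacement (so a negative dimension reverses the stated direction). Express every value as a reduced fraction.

d4 = 34
d5 = 35/6
d6 = 2/3
d7 = 17/2
d8 = 1/3
endpoint = (34/3, 43/6)

Apply edit: d1 := 9
  d4 = d2 + d1*4 - d3*2 = 34
  d5 = d1/2 + d2 - d3/3 = 35/6
  d6 = d3/3 = 2/3
  d7 = d4/4 = 17/2
  d8 = d6/2 = 1/3
Walk from origin (0, 0):
  seg 1: right by d3 = 2 → (2, 0)
  seg 2: down by d2 = 2 → (2, -2)
  seg 3: up by d7 = 17/2 → (2, 13/2)
  seg 4: right by d8 = 1/3 → (7/3, 13/2)
  seg 5: up by d6 = 2/3 → (7/3, 43/6)
  seg 6: right by d1 = 9 → (34/3, 43/6)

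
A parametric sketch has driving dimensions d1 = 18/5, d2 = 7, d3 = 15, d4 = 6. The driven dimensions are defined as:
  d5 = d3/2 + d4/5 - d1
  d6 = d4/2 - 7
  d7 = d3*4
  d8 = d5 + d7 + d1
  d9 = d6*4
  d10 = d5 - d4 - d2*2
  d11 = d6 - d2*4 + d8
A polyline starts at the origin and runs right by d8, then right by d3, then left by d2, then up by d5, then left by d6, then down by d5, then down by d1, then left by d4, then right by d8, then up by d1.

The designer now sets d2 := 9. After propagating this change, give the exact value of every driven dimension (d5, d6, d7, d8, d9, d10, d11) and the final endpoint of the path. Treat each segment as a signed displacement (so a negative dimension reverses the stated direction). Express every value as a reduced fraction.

d5 = 51/10
d6 = -4
d7 = 60
d8 = 687/10
d9 = -16
d10 = -189/10
d11 = 287/10
endpoint = (707/5, 0)

Apply edit: d2 := 9
  d5 = d3/2 + d4/5 - d1 = 51/10
  d6 = d4/2 - 7 = -4
  d7 = d3*4 = 60
  d8 = d5 + d7 + d1 = 687/10
  d9 = d6*4 = -16
  d10 = d5 - d4 - d2*2 = -189/10
  d11 = d6 - d2*4 + d8 = 287/10
Walk from origin (0, 0):
  seg 1: right by d8 = 687/10 → (687/10, 0)
  seg 2: right by d3 = 15 → (837/10, 0)
  seg 3: left by d2 = 9 → (747/10, 0)
  seg 4: up by d5 = 51/10 → (747/10, 51/10)
  seg 5: left by d6 = -4 → (787/10, 51/10)
  seg 6: down by d5 = 51/10 → (787/10, 0)
  seg 7: down by d1 = 18/5 → (787/10, -18/5)
  seg 8: left by d4 = 6 → (727/10, -18/5)
  seg 9: right by d8 = 687/10 → (707/5, -18/5)
  seg 10: up by d1 = 18/5 → (707/5, 0)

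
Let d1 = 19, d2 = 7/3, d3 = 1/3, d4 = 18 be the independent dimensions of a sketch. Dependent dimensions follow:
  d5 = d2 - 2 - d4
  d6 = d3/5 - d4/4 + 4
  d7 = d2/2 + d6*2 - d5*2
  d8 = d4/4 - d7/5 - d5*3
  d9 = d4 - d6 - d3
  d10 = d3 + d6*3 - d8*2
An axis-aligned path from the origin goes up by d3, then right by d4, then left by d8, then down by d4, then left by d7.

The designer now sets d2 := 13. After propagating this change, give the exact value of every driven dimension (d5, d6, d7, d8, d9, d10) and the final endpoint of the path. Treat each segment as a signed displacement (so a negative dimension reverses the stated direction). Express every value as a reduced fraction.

Apply edit: d2 := 13
  d5 = d2 - 2 - d4 = -7
  d6 = d3/5 - d4/4 + 4 = -13/30
  d7 = d2/2 + d6*2 - d5*2 = 589/30
  d8 = d4/4 - d7/5 - d5*3 = 1618/75
  d9 = d4 - d6 - d3 = 181/10
  d10 = d3 + d6*3 - d8*2 = -6617/150
Walk from origin (0, 0):
  seg 1: up by d3 = 1/3 → (0, 1/3)
  seg 2: right by d4 = 18 → (18, 1/3)
  seg 3: left by d8 = 1618/75 → (-268/75, 1/3)
  seg 4: down by d4 = 18 → (-268/75, -53/3)
  seg 5: left by d7 = 589/30 → (-3481/150, -53/3)

d5 = -7
d6 = -13/30
d7 = 589/30
d8 = 1618/75
d9 = 181/10
d10 = -6617/150
endpoint = (-3481/150, -53/3)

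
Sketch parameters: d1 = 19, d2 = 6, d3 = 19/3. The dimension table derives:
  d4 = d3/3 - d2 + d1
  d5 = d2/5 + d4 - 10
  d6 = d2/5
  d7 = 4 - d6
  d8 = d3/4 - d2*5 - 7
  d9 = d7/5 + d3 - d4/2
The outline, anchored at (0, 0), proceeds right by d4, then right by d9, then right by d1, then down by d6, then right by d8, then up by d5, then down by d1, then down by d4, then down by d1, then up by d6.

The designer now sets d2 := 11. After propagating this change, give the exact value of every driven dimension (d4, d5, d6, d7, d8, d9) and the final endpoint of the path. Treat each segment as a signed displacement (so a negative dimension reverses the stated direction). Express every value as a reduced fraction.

d4 = 91/9
d5 = 104/45
d6 = 11/5
d7 = 9/5
d8 = -725/12
d9 = 737/450
endpoint = (-26701/900, -229/5)

Apply edit: d2 := 11
  d4 = d3/3 - d2 + d1 = 91/9
  d5 = d2/5 + d4 - 10 = 104/45
  d6 = d2/5 = 11/5
  d7 = 4 - d6 = 9/5
  d8 = d3/4 - d2*5 - 7 = -725/12
  d9 = d7/5 + d3 - d4/2 = 737/450
Walk from origin (0, 0):
  seg 1: right by d4 = 91/9 → (91/9, 0)
  seg 2: right by d9 = 737/450 → (5287/450, 0)
  seg 3: right by d1 = 19 → (13837/450, 0)
  seg 4: down by d6 = 11/5 → (13837/450, -11/5)
  seg 5: right by d8 = -725/12 → (-26701/900, -11/5)
  seg 6: up by d5 = 104/45 → (-26701/900, 1/9)
  seg 7: down by d1 = 19 → (-26701/900, -170/9)
  seg 8: down by d4 = 91/9 → (-26701/900, -29)
  seg 9: down by d1 = 19 → (-26701/900, -48)
  seg 10: up by d6 = 11/5 → (-26701/900, -229/5)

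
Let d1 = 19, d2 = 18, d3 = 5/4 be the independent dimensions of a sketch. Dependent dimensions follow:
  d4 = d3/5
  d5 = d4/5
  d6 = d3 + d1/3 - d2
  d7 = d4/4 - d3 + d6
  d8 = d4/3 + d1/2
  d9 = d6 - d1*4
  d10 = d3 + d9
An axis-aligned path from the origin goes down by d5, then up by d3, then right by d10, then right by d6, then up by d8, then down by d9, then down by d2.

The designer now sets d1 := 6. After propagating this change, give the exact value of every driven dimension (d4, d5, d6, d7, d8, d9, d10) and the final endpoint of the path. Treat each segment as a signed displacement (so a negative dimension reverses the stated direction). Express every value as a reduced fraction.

d4 = 1/4
d5 = 1/20
d6 = -59/4
d7 = -255/16
d8 = 37/12
d9 = -155/4
d10 = -75/2
endpoint = (-209/4, 751/30)

Apply edit: d1 := 6
  d4 = d3/5 = 1/4
  d5 = d4/5 = 1/20
  d6 = d3 + d1/3 - d2 = -59/4
  d7 = d4/4 - d3 + d6 = -255/16
  d8 = d4/3 + d1/2 = 37/12
  d9 = d6 - d1*4 = -155/4
  d10 = d3 + d9 = -75/2
Walk from origin (0, 0):
  seg 1: down by d5 = 1/20 → (0, -1/20)
  seg 2: up by d3 = 5/4 → (0, 6/5)
  seg 3: right by d10 = -75/2 → (-75/2, 6/5)
  seg 4: right by d6 = -59/4 → (-209/4, 6/5)
  seg 5: up by d8 = 37/12 → (-209/4, 257/60)
  seg 6: down by d9 = -155/4 → (-209/4, 1291/30)
  seg 7: down by d2 = 18 → (-209/4, 751/30)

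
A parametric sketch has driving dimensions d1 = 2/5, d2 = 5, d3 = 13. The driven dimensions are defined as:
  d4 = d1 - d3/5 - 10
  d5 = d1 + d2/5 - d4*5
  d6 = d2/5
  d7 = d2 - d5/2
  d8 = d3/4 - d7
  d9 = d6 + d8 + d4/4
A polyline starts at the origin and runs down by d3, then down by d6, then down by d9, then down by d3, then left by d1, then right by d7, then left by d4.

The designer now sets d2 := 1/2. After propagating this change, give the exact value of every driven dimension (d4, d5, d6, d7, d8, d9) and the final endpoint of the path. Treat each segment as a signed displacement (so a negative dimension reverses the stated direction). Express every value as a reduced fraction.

Apply edit: d2 := 1/2
  d4 = d1 - d3/5 - 10 = -61/5
  d5 = d1 + d2/5 - d4*5 = 123/2
  d6 = d2/5 = 1/10
  d7 = d2 - d5/2 = -121/4
  d8 = d3/4 - d7 = 67/2
  d9 = d6 + d8 + d4/4 = 611/20
Walk from origin (0, 0):
  seg 1: down by d3 = 13 → (0, -13)
  seg 2: down by d6 = 1/10 → (0, -131/10)
  seg 3: down by d9 = 611/20 → (0, -873/20)
  seg 4: down by d3 = 13 → (0, -1133/20)
  seg 5: left by d1 = 2/5 → (-2/5, -1133/20)
  seg 6: right by d7 = -121/4 → (-613/20, -1133/20)
  seg 7: left by d4 = -61/5 → (-369/20, -1133/20)

d4 = -61/5
d5 = 123/2
d6 = 1/10
d7 = -121/4
d8 = 67/2
d9 = 611/20
endpoint = (-369/20, -1133/20)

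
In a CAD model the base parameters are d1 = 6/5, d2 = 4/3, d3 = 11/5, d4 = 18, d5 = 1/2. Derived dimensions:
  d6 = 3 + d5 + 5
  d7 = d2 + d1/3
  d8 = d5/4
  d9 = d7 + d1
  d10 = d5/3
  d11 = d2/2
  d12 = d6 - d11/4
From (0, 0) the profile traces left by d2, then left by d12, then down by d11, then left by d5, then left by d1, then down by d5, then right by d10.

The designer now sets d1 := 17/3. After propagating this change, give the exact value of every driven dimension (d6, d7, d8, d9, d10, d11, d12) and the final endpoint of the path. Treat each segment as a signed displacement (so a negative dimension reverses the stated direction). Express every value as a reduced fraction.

Apply edit: d1 := 17/3
  d6 = 3 + d5 + 5 = 17/2
  d7 = d2 + d1/3 = 29/9
  d8 = d5/4 = 1/8
  d9 = d7 + d1 = 80/9
  d10 = d5/3 = 1/6
  d11 = d2/2 = 2/3
  d12 = d6 - d11/4 = 25/3
Walk from origin (0, 0):
  seg 1: left by d2 = 4/3 → (-4/3, 0)
  seg 2: left by d12 = 25/3 → (-29/3, 0)
  seg 3: down by d11 = 2/3 → (-29/3, -2/3)
  seg 4: left by d5 = 1/2 → (-61/6, -2/3)
  seg 5: left by d1 = 17/3 → (-95/6, -2/3)
  seg 6: down by d5 = 1/2 → (-95/6, -7/6)
  seg 7: right by d10 = 1/6 → (-47/3, -7/6)

d6 = 17/2
d7 = 29/9
d8 = 1/8
d9 = 80/9
d10 = 1/6
d11 = 2/3
d12 = 25/3
endpoint = (-47/3, -7/6)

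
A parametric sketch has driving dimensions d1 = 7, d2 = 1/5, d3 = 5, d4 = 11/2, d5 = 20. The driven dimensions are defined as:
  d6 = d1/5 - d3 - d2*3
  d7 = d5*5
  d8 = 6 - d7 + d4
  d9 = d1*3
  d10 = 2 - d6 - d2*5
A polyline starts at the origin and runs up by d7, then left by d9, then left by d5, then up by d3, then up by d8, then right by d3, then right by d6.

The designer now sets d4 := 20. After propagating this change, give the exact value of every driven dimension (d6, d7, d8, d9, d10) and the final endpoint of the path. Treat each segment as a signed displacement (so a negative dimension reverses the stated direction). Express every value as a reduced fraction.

d6 = -21/5
d7 = 100
d8 = -74
d9 = 21
d10 = 26/5
endpoint = (-201/5, 31)

Apply edit: d4 := 20
  d6 = d1/5 - d3 - d2*3 = -21/5
  d7 = d5*5 = 100
  d8 = 6 - d7 + d4 = -74
  d9 = d1*3 = 21
  d10 = 2 - d6 - d2*5 = 26/5
Walk from origin (0, 0):
  seg 1: up by d7 = 100 → (0, 100)
  seg 2: left by d9 = 21 → (-21, 100)
  seg 3: left by d5 = 20 → (-41, 100)
  seg 4: up by d3 = 5 → (-41, 105)
  seg 5: up by d8 = -74 → (-41, 31)
  seg 6: right by d3 = 5 → (-36, 31)
  seg 7: right by d6 = -21/5 → (-201/5, 31)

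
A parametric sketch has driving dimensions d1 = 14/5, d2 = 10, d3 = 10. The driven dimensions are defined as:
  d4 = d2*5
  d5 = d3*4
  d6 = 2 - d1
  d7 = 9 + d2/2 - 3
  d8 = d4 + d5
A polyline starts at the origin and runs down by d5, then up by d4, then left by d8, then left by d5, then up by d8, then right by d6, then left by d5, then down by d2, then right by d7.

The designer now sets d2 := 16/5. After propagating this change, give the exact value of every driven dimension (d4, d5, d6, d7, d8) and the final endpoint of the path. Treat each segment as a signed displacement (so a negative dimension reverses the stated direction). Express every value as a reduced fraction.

d4 = 16
d5 = 40
d6 = -4/5
d7 = 38/5
d8 = 56
endpoint = (-646/5, 144/5)

Apply edit: d2 := 16/5
  d4 = d2*5 = 16
  d5 = d3*4 = 40
  d6 = 2 - d1 = -4/5
  d7 = 9 + d2/2 - 3 = 38/5
  d8 = d4 + d5 = 56
Walk from origin (0, 0):
  seg 1: down by d5 = 40 → (0, -40)
  seg 2: up by d4 = 16 → (0, -24)
  seg 3: left by d8 = 56 → (-56, -24)
  seg 4: left by d5 = 40 → (-96, -24)
  seg 5: up by d8 = 56 → (-96, 32)
  seg 6: right by d6 = -4/5 → (-484/5, 32)
  seg 7: left by d5 = 40 → (-684/5, 32)
  seg 8: down by d2 = 16/5 → (-684/5, 144/5)
  seg 9: right by d7 = 38/5 → (-646/5, 144/5)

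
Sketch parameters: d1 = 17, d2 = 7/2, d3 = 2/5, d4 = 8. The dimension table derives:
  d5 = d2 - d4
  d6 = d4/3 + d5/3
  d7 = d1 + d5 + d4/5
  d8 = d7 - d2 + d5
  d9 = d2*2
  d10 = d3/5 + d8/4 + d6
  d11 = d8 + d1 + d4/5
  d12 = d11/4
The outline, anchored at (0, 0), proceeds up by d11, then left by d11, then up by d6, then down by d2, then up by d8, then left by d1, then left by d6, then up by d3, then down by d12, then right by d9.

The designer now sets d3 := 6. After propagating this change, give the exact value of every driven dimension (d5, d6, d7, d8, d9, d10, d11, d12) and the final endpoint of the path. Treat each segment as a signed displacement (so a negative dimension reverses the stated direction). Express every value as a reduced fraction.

d5 = -9/2
d6 = 7/6
d7 = 141/10
d8 = 61/10
d9 = 7
d10 = 467/120
d11 = 247/10
d12 = 247/40
endpoint = (-538/15, 679/24)

Apply edit: d3 := 6
  d5 = d2 - d4 = -9/2
  d6 = d4/3 + d5/3 = 7/6
  d7 = d1 + d5 + d4/5 = 141/10
  d8 = d7 - d2 + d5 = 61/10
  d9 = d2*2 = 7
  d10 = d3/5 + d8/4 + d6 = 467/120
  d11 = d8 + d1 + d4/5 = 247/10
  d12 = d11/4 = 247/40
Walk from origin (0, 0):
  seg 1: up by d11 = 247/10 → (0, 247/10)
  seg 2: left by d11 = 247/10 → (-247/10, 247/10)
  seg 3: up by d6 = 7/6 → (-247/10, 388/15)
  seg 4: down by d2 = 7/2 → (-247/10, 671/30)
  seg 5: up by d8 = 61/10 → (-247/10, 427/15)
  seg 6: left by d1 = 17 → (-417/10, 427/15)
  seg 7: left by d6 = 7/6 → (-643/15, 427/15)
  seg 8: up by d3 = 6 → (-643/15, 517/15)
  seg 9: down by d12 = 247/40 → (-643/15, 679/24)
  seg 10: right by d9 = 7 → (-538/15, 679/24)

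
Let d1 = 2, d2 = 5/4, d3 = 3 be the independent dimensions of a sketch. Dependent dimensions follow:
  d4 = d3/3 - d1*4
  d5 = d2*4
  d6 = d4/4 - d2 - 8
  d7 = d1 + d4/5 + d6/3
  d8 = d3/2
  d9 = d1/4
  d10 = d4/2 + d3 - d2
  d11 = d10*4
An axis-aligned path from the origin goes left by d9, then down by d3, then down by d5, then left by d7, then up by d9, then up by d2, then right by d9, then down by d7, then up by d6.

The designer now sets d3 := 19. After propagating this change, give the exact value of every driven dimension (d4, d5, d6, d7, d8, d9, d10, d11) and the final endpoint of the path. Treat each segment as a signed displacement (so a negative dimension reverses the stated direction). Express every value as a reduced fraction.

Apply edit: d3 := 19
  d4 = d3/3 - d1*4 = -5/3
  d5 = d2*4 = 5
  d6 = d4/4 - d2 - 8 = -29/3
  d7 = d1 + d4/5 + d6/3 = -14/9
  d8 = d3/2 = 19/2
  d9 = d1/4 = 1/2
  d10 = d4/2 + d3 - d2 = 203/12
  d11 = d10*4 = 203/3
Walk from origin (0, 0):
  seg 1: left by d9 = 1/2 → (-1/2, 0)
  seg 2: down by d3 = 19 → (-1/2, -19)
  seg 3: down by d5 = 5 → (-1/2, -24)
  seg 4: left by d7 = -14/9 → (19/18, -24)
  seg 5: up by d9 = 1/2 → (19/18, -47/2)
  seg 6: up by d2 = 5/4 → (19/18, -89/4)
  seg 7: right by d9 = 1/2 → (14/9, -89/4)
  seg 8: down by d7 = -14/9 → (14/9, -745/36)
  seg 9: up by d6 = -29/3 → (14/9, -1093/36)

d4 = -5/3
d5 = 5
d6 = -29/3
d7 = -14/9
d8 = 19/2
d9 = 1/2
d10 = 203/12
d11 = 203/3
endpoint = (14/9, -1093/36)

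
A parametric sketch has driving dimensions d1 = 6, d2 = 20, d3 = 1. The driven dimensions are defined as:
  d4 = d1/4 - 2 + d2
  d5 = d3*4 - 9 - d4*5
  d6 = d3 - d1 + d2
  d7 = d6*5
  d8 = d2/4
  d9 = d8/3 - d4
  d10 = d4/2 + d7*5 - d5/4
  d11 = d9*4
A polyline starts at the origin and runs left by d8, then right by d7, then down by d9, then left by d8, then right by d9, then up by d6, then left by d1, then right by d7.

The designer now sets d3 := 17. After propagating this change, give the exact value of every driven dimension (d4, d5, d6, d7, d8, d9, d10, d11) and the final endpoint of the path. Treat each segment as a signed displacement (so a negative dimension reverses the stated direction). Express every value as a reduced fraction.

Apply edit: d3 := 17
  d4 = d1/4 - 2 + d2 = 39/2
  d5 = d3*4 - 9 - d4*5 = -77/2
  d6 = d3 - d1 + d2 = 31
  d7 = d6*5 = 155
  d8 = d2/4 = 5
  d9 = d8/3 - d4 = -107/6
  d10 = d4/2 + d7*5 - d5/4 = 6355/8
  d11 = d9*4 = -214/3
Walk from origin (0, 0):
  seg 1: left by d8 = 5 → (-5, 0)
  seg 2: right by d7 = 155 → (150, 0)
  seg 3: down by d9 = -107/6 → (150, 107/6)
  seg 4: left by d8 = 5 → (145, 107/6)
  seg 5: right by d9 = -107/6 → (763/6, 107/6)
  seg 6: up by d6 = 31 → (763/6, 293/6)
  seg 7: left by d1 = 6 → (727/6, 293/6)
  seg 8: right by d7 = 155 → (1657/6, 293/6)

d4 = 39/2
d5 = -77/2
d6 = 31
d7 = 155
d8 = 5
d9 = -107/6
d10 = 6355/8
d11 = -214/3
endpoint = (1657/6, 293/6)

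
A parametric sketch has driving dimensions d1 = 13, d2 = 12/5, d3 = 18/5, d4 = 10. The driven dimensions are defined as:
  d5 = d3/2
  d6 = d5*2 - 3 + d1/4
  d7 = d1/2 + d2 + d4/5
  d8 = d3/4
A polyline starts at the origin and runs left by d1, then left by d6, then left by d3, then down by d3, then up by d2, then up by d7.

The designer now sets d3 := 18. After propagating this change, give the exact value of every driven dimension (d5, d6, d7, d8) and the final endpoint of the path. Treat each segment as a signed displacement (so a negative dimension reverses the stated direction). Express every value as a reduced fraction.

Apply edit: d3 := 18
  d5 = d3/2 = 9
  d6 = d5*2 - 3 + d1/4 = 73/4
  d7 = d1/2 + d2 + d4/5 = 109/10
  d8 = d3/4 = 9/2
Walk from origin (0, 0):
  seg 1: left by d1 = 13 → (-13, 0)
  seg 2: left by d6 = 73/4 → (-125/4, 0)
  seg 3: left by d3 = 18 → (-197/4, 0)
  seg 4: down by d3 = 18 → (-197/4, -18)
  seg 5: up by d2 = 12/5 → (-197/4, -78/5)
  seg 6: up by d7 = 109/10 → (-197/4, -47/10)

d5 = 9
d6 = 73/4
d7 = 109/10
d8 = 9/2
endpoint = (-197/4, -47/10)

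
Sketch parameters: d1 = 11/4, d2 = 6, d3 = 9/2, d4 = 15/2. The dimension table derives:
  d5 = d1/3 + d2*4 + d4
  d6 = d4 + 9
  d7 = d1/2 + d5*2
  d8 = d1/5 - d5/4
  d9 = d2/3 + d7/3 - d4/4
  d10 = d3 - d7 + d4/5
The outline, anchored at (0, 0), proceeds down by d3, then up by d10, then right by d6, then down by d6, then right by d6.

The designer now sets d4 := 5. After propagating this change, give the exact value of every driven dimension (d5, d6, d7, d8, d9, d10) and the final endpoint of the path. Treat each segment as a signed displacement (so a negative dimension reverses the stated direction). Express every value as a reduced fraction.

Apply edit: d4 := 5
  d5 = d1/3 + d2*4 + d4 = 359/12
  d6 = d4 + 9 = 14
  d7 = d1/2 + d5*2 = 1469/24
  d8 = d1/5 - d5/4 = -1663/240
  d9 = d2/3 + d7/3 - d4/4 = 1523/72
  d10 = d3 - d7 + d4/5 = -1337/24
Walk from origin (0, 0):
  seg 1: down by d3 = 9/2 → (0, -9/2)
  seg 2: up by d10 = -1337/24 → (0, -1445/24)
  seg 3: right by d6 = 14 → (14, -1445/24)
  seg 4: down by d6 = 14 → (14, -1781/24)
  seg 5: right by d6 = 14 → (28, -1781/24)

d5 = 359/12
d6 = 14
d7 = 1469/24
d8 = -1663/240
d9 = 1523/72
d10 = -1337/24
endpoint = (28, -1781/24)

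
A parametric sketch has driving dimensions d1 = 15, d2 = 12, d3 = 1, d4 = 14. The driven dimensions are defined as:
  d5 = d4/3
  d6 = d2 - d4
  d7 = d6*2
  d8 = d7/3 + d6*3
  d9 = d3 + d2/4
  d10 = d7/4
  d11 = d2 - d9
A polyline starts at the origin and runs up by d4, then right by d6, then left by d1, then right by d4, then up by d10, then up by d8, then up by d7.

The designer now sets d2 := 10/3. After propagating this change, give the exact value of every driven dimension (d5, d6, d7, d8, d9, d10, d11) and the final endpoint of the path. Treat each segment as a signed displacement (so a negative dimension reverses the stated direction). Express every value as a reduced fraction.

d5 = 14/3
d6 = -32/3
d7 = -64/3
d8 = -352/9
d9 = 11/6
d10 = -16/3
d11 = 3/2
endpoint = (-35/3, -466/9)

Apply edit: d2 := 10/3
  d5 = d4/3 = 14/3
  d6 = d2 - d4 = -32/3
  d7 = d6*2 = -64/3
  d8 = d7/3 + d6*3 = -352/9
  d9 = d3 + d2/4 = 11/6
  d10 = d7/4 = -16/3
  d11 = d2 - d9 = 3/2
Walk from origin (0, 0):
  seg 1: up by d4 = 14 → (0, 14)
  seg 2: right by d6 = -32/3 → (-32/3, 14)
  seg 3: left by d1 = 15 → (-77/3, 14)
  seg 4: right by d4 = 14 → (-35/3, 14)
  seg 5: up by d10 = -16/3 → (-35/3, 26/3)
  seg 6: up by d8 = -352/9 → (-35/3, -274/9)
  seg 7: up by d7 = -64/3 → (-35/3, -466/9)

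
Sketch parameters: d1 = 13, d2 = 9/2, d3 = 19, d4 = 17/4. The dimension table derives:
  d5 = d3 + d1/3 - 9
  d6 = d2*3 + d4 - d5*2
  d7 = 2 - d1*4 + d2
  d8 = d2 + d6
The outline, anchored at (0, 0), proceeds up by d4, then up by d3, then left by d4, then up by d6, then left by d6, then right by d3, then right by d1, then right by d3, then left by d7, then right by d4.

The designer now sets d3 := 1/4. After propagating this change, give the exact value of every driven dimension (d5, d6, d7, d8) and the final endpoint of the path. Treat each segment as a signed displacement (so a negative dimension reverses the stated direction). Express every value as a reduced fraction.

Apply edit: d3 := 1/4
  d5 = d3 + d1/3 - 9 = -53/12
  d6 = d2*3 + d4 - d5*2 = 319/12
  d7 = 2 - d1*4 + d2 = -91/2
  d8 = d2 + d6 = 373/12
Walk from origin (0, 0):
  seg 1: up by d4 = 17/4 → (0, 17/4)
  seg 2: up by d3 = 1/4 → (0, 9/2)
  seg 3: left by d4 = 17/4 → (-17/4, 9/2)
  seg 4: up by d6 = 319/12 → (-17/4, 373/12)
  seg 5: left by d6 = 319/12 → (-185/6, 373/12)
  seg 6: right by d3 = 1/4 → (-367/12, 373/12)
  seg 7: right by d1 = 13 → (-211/12, 373/12)
  seg 8: right by d3 = 1/4 → (-52/3, 373/12)
  seg 9: left by d7 = -91/2 → (169/6, 373/12)
  seg 10: right by d4 = 17/4 → (389/12, 373/12)

d5 = -53/12
d6 = 319/12
d7 = -91/2
d8 = 373/12
endpoint = (389/12, 373/12)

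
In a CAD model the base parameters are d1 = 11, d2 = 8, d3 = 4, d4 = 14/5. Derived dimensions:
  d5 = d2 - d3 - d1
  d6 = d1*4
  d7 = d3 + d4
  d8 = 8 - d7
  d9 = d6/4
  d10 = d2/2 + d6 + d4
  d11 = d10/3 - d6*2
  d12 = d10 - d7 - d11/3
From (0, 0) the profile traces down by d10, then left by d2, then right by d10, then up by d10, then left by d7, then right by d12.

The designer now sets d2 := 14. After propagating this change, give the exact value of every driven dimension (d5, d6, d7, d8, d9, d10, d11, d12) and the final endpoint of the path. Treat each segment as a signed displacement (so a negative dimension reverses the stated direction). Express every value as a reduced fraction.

Apply edit: d2 := 14
  d5 = d2 - d3 - d1 = -1
  d6 = d1*4 = 44
  d7 = d3 + d4 = 34/5
  d8 = 8 - d7 = 6/5
  d9 = d6/4 = 11
  d10 = d2/2 + d6 + d4 = 269/5
  d11 = d10/3 - d6*2 = -1051/15
  d12 = d10 - d7 - d11/3 = 3166/45
Walk from origin (0, 0):
  seg 1: down by d10 = 269/5 → (0, -269/5)
  seg 2: left by d2 = 14 → (-14, -269/5)
  seg 3: right by d10 = 269/5 → (199/5, -269/5)
  seg 4: up by d10 = 269/5 → (199/5, 0)
  seg 5: left by d7 = 34/5 → (33, 0)
  seg 6: right by d12 = 3166/45 → (4651/45, 0)

d5 = -1
d6 = 44
d7 = 34/5
d8 = 6/5
d9 = 11
d10 = 269/5
d11 = -1051/15
d12 = 3166/45
endpoint = (4651/45, 0)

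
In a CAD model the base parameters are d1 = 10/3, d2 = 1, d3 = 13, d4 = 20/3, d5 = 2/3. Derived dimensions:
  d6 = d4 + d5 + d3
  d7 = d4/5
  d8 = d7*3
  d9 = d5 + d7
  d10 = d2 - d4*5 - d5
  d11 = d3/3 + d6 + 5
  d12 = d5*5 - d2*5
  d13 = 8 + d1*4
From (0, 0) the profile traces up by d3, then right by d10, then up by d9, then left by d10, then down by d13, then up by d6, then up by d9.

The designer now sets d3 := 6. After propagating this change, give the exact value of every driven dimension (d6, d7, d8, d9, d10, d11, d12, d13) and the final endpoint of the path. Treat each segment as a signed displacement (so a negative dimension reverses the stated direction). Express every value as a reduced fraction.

d6 = 40/3
d7 = 4/3
d8 = 4
d9 = 2
d10 = -33
d11 = 61/3
d12 = -5/3
d13 = 64/3
endpoint = (0, 2)

Apply edit: d3 := 6
  d6 = d4 + d5 + d3 = 40/3
  d7 = d4/5 = 4/3
  d8 = d7*3 = 4
  d9 = d5 + d7 = 2
  d10 = d2 - d4*5 - d5 = -33
  d11 = d3/3 + d6 + 5 = 61/3
  d12 = d5*5 - d2*5 = -5/3
  d13 = 8 + d1*4 = 64/3
Walk from origin (0, 0):
  seg 1: up by d3 = 6 → (0, 6)
  seg 2: right by d10 = -33 → (-33, 6)
  seg 3: up by d9 = 2 → (-33, 8)
  seg 4: left by d10 = -33 → (0, 8)
  seg 5: down by d13 = 64/3 → (0, -40/3)
  seg 6: up by d6 = 40/3 → (0, 0)
  seg 7: up by d9 = 2 → (0, 2)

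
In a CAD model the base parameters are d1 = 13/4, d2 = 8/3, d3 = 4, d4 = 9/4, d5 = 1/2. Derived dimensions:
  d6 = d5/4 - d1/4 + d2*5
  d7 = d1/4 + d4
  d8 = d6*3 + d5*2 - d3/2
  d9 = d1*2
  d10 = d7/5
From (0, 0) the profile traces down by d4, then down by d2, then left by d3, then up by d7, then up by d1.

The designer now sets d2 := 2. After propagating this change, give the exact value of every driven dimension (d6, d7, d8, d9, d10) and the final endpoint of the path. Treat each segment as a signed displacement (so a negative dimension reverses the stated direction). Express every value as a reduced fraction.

Apply edit: d2 := 2
  d6 = d5/4 - d1/4 + d2*5 = 149/16
  d7 = d1/4 + d4 = 49/16
  d8 = d6*3 + d5*2 - d3/2 = 431/16
  d9 = d1*2 = 13/2
  d10 = d7/5 = 49/80
Walk from origin (0, 0):
  seg 1: down by d4 = 9/4 → (0, -9/4)
  seg 2: down by d2 = 2 → (0, -17/4)
  seg 3: left by d3 = 4 → (-4, -17/4)
  seg 4: up by d7 = 49/16 → (-4, -19/16)
  seg 5: up by d1 = 13/4 → (-4, 33/16)

d6 = 149/16
d7 = 49/16
d8 = 431/16
d9 = 13/2
d10 = 49/80
endpoint = (-4, 33/16)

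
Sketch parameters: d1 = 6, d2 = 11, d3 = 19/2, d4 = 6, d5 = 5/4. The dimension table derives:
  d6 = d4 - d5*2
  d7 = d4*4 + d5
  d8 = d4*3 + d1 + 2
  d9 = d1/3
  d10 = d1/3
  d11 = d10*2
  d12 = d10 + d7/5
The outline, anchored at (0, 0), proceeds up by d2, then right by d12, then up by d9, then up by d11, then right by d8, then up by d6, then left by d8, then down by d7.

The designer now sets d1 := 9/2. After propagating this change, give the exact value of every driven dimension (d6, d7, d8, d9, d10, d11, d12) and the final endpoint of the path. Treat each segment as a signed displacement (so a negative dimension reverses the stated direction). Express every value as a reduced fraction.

d6 = 7/2
d7 = 101/4
d8 = 49/2
d9 = 3/2
d10 = 3/2
d11 = 3
d12 = 131/20
endpoint = (131/20, -25/4)

Apply edit: d1 := 9/2
  d6 = d4 - d5*2 = 7/2
  d7 = d4*4 + d5 = 101/4
  d8 = d4*3 + d1 + 2 = 49/2
  d9 = d1/3 = 3/2
  d10 = d1/3 = 3/2
  d11 = d10*2 = 3
  d12 = d10 + d7/5 = 131/20
Walk from origin (0, 0):
  seg 1: up by d2 = 11 → (0, 11)
  seg 2: right by d12 = 131/20 → (131/20, 11)
  seg 3: up by d9 = 3/2 → (131/20, 25/2)
  seg 4: up by d11 = 3 → (131/20, 31/2)
  seg 5: right by d8 = 49/2 → (621/20, 31/2)
  seg 6: up by d6 = 7/2 → (621/20, 19)
  seg 7: left by d8 = 49/2 → (131/20, 19)
  seg 8: down by d7 = 101/4 → (131/20, -25/4)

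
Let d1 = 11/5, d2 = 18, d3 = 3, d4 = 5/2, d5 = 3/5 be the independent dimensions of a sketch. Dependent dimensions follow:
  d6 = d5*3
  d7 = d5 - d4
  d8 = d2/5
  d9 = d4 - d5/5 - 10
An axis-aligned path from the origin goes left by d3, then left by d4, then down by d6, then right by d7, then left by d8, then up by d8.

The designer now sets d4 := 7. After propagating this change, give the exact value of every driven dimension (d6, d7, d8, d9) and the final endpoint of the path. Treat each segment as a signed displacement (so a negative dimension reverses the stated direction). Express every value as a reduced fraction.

Apply edit: d4 := 7
  d6 = d5*3 = 9/5
  d7 = d5 - d4 = -32/5
  d8 = d2/5 = 18/5
  d9 = d4 - d5/5 - 10 = -78/25
Walk from origin (0, 0):
  seg 1: left by d3 = 3 → (-3, 0)
  seg 2: left by d4 = 7 → (-10, 0)
  seg 3: down by d6 = 9/5 → (-10, -9/5)
  seg 4: right by d7 = -32/5 → (-82/5, -9/5)
  seg 5: left by d8 = 18/5 → (-20, -9/5)
  seg 6: up by d8 = 18/5 → (-20, 9/5)

d6 = 9/5
d7 = -32/5
d8 = 18/5
d9 = -78/25
endpoint = (-20, 9/5)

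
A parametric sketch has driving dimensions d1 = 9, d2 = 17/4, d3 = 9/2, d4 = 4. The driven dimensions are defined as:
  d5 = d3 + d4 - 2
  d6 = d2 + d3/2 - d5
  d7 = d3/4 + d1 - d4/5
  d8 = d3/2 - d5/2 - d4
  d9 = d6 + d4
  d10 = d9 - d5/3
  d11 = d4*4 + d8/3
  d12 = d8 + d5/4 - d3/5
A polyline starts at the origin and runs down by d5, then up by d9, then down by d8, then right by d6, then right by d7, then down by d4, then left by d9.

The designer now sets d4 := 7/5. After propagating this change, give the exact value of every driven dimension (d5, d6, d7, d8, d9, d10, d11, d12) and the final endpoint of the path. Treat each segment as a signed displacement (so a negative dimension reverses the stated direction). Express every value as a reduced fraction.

d5 = 39/10
d6 = 13/5
d7 = 1969/200
d8 = -11/10
d9 = 4
d10 = 27/10
d11 = 157/30
d12 = -41/40
endpoint = (1689/200, -1/5)

Apply edit: d4 := 7/5
  d5 = d3 + d4 - 2 = 39/10
  d6 = d2 + d3/2 - d5 = 13/5
  d7 = d3/4 + d1 - d4/5 = 1969/200
  d8 = d3/2 - d5/2 - d4 = -11/10
  d9 = d6 + d4 = 4
  d10 = d9 - d5/3 = 27/10
  d11 = d4*4 + d8/3 = 157/30
  d12 = d8 + d5/4 - d3/5 = -41/40
Walk from origin (0, 0):
  seg 1: down by d5 = 39/10 → (0, -39/10)
  seg 2: up by d9 = 4 → (0, 1/10)
  seg 3: down by d8 = -11/10 → (0, 6/5)
  seg 4: right by d6 = 13/5 → (13/5, 6/5)
  seg 5: right by d7 = 1969/200 → (2489/200, 6/5)
  seg 6: down by d4 = 7/5 → (2489/200, -1/5)
  seg 7: left by d9 = 4 → (1689/200, -1/5)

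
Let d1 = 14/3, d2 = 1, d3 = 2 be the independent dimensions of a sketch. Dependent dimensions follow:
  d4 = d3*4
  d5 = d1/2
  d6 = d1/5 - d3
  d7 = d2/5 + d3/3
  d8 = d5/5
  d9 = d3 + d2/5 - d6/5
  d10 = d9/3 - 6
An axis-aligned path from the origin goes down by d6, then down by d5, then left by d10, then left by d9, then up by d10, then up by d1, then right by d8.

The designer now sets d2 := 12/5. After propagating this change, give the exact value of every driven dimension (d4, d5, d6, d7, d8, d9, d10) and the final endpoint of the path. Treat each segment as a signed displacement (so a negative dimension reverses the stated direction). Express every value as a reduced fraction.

d4 = 8
d5 = 7/3
d6 = -16/15
d7 = 86/75
d8 = 7/15
d9 = 202/75
d10 = -1148/225
endpoint = (647/225, -383/225)

Apply edit: d2 := 12/5
  d4 = d3*4 = 8
  d5 = d1/2 = 7/3
  d6 = d1/5 - d3 = -16/15
  d7 = d2/5 + d3/3 = 86/75
  d8 = d5/5 = 7/15
  d9 = d3 + d2/5 - d6/5 = 202/75
  d10 = d9/3 - 6 = -1148/225
Walk from origin (0, 0):
  seg 1: down by d6 = -16/15 → (0, 16/15)
  seg 2: down by d5 = 7/3 → (0, -19/15)
  seg 3: left by d10 = -1148/225 → (1148/225, -19/15)
  seg 4: left by d9 = 202/75 → (542/225, -19/15)
  seg 5: up by d10 = -1148/225 → (542/225, -1433/225)
  seg 6: up by d1 = 14/3 → (542/225, -383/225)
  seg 7: right by d8 = 7/15 → (647/225, -383/225)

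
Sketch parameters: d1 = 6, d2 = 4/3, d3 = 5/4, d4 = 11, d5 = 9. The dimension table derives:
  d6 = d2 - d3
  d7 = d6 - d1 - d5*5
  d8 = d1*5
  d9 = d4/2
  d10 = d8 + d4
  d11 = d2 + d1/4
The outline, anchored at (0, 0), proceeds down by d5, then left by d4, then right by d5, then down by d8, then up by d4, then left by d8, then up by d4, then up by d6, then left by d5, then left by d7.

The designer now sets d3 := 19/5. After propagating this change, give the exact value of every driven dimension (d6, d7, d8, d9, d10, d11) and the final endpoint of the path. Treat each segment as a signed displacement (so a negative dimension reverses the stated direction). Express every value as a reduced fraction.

Apply edit: d3 := 19/5
  d6 = d2 - d3 = -37/15
  d7 = d6 - d1 - d5*5 = -802/15
  d8 = d1*5 = 30
  d9 = d4/2 = 11/2
  d10 = d8 + d4 = 41
  d11 = d2 + d1/4 = 17/6
Walk from origin (0, 0):
  seg 1: down by d5 = 9 → (0, -9)
  seg 2: left by d4 = 11 → (-11, -9)
  seg 3: right by d5 = 9 → (-2, -9)
  seg 4: down by d8 = 30 → (-2, -39)
  seg 5: up by d4 = 11 → (-2, -28)
  seg 6: left by d8 = 30 → (-32, -28)
  seg 7: up by d4 = 11 → (-32, -17)
  seg 8: up by d6 = -37/15 → (-32, -292/15)
  seg 9: left by d5 = 9 → (-41, -292/15)
  seg 10: left by d7 = -802/15 → (187/15, -292/15)

d6 = -37/15
d7 = -802/15
d8 = 30
d9 = 11/2
d10 = 41
d11 = 17/6
endpoint = (187/15, -292/15)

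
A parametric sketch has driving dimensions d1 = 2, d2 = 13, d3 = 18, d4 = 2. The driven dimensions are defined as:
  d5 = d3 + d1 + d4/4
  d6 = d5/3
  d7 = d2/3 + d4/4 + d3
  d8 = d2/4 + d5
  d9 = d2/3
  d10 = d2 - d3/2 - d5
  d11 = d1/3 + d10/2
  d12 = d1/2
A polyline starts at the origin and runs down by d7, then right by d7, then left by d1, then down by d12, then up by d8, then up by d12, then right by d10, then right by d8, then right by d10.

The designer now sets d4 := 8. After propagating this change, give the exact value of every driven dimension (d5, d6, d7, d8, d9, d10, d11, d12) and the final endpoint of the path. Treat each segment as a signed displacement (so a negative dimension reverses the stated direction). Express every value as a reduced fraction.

d5 = 22
d6 = 22/3
d7 = 73/3
d8 = 101/4
d9 = 13/3
d10 = -18
d11 = -25/3
d12 = 1
endpoint = (139/12, 11/12)

Apply edit: d4 := 8
  d5 = d3 + d1 + d4/4 = 22
  d6 = d5/3 = 22/3
  d7 = d2/3 + d4/4 + d3 = 73/3
  d8 = d2/4 + d5 = 101/4
  d9 = d2/3 = 13/3
  d10 = d2 - d3/2 - d5 = -18
  d11 = d1/3 + d10/2 = -25/3
  d12 = d1/2 = 1
Walk from origin (0, 0):
  seg 1: down by d7 = 73/3 → (0, -73/3)
  seg 2: right by d7 = 73/3 → (73/3, -73/3)
  seg 3: left by d1 = 2 → (67/3, -73/3)
  seg 4: down by d12 = 1 → (67/3, -76/3)
  seg 5: up by d8 = 101/4 → (67/3, -1/12)
  seg 6: up by d12 = 1 → (67/3, 11/12)
  seg 7: right by d10 = -18 → (13/3, 11/12)
  seg 8: right by d8 = 101/4 → (355/12, 11/12)
  seg 9: right by d10 = -18 → (139/12, 11/12)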